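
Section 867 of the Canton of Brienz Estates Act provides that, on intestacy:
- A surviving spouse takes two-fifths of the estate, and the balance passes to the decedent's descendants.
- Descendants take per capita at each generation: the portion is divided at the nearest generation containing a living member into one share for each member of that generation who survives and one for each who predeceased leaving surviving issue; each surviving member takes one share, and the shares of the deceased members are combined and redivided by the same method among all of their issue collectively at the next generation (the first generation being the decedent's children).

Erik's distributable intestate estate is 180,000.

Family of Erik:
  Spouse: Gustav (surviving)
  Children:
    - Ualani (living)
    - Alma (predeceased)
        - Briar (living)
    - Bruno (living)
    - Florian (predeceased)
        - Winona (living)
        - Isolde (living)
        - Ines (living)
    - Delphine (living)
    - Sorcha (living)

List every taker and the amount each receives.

Gustav takes two-fifths of 180,000 = 72,000. The remaining 108,000 passes to the descendants.
The descendants' portion (108,000) is divided at the children's generation into 6 shares of 18,000. Ualani, Bruno, Delphine, and Sorcha each take 18,000. The 2 shares of the deceased (Alma and Florian) are combined into a pool of 36,000.
That pool (36,000) is divided at the grandchildren's generation equally among Briar, Winona, Isolde, and Ines: 9,000 each.

Gustav: 72,000; Ualani: 18,000; Briar: 9,000; Bruno: 18,000; Winona: 9,000; Isolde: 9,000; Ines: 9,000; Delphine: 18,000; Sorcha: 18,000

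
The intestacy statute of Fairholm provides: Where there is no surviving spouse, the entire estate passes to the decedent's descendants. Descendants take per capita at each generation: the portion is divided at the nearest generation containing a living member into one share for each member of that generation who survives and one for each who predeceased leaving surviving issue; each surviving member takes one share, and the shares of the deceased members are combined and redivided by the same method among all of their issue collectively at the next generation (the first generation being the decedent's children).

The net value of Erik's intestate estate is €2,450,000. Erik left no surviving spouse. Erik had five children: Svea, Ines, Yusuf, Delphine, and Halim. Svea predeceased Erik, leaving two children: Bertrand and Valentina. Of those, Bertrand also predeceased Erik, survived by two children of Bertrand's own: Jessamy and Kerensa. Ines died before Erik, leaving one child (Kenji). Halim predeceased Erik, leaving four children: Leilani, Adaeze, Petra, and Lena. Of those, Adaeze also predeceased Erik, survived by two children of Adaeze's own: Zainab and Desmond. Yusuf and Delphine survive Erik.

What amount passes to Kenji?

The entire €2,450,000 passes to the descendants.
That amount (€2,450,000) is divided at the children's generation into 5 shares of €490,000. Yusuf and Delphine each take €490,000. The 3 shares of the deceased (Svea, Ines, and Halim) are combined into a pool of €1,470,000.
That pool (€1,470,000) is divided at the grandchildren's generation into 7 shares of €210,000. Valentina, Kenji, Leilani, Petra, and Lena each take €210,000. The 2 shares of the deceased (Bertrand and Adaeze) are combined into a pool of €420,000.
That pool (€420,000) is divided at the great-grandchildren's generation equally among Jessamy, Kerensa, Zainab, and Desmond: €105,000 each.

Kenji receives €210,000.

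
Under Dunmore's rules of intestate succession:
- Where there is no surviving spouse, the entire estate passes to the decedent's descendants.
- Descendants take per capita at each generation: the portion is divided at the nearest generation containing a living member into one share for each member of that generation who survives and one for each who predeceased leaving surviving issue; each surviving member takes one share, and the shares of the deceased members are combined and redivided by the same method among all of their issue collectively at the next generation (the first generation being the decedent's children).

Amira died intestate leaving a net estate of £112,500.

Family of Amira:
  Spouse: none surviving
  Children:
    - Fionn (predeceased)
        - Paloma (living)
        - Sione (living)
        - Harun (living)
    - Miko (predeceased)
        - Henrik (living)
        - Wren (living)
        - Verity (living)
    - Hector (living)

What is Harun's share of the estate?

Harun receives £12,500.

The entire £112,500 passes to the descendants.
That amount (£112,500) is divided at the children's generation into 3 shares of £37,500. Hector takes £37,500. The 2 shares of the deceased (Fionn and Miko) are combined into a pool of £75,000.
That pool (£75,000) is divided at the grandchildren's generation equally among Paloma, Sione, Harun, Henrik, Wren, and Verity: £12,500 each.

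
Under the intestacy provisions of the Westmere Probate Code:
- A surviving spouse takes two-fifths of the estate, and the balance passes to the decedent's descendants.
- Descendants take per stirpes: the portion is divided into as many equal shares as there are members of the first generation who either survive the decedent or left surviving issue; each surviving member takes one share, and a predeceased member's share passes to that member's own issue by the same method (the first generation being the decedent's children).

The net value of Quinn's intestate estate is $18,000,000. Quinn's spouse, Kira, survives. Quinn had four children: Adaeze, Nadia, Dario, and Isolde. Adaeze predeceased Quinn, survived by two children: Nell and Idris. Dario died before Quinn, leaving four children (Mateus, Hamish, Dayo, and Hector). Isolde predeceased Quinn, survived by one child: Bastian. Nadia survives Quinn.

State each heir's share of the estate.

Kira: $7,200,000; Nell: $1,350,000; Idris: $1,350,000; Nadia: $2,700,000; Mateus: $675,000; Hamish: $675,000; Dayo: $675,000; Hector: $675,000; Bastian: $2,700,000

Kira takes two-fifths of $18,000,000 = $7,200,000. The remaining $10,800,000 passes to the descendants.
The descendants' portion ($10,800,000) is divided into 4 shares of $2,700,000: Nadia takes $2,700,000; Adaeze's $2,700,000 share passes to Adaeze's issue; Dario's $2,700,000 share passes to Dario's issue; Isolde's $2,700,000 share passes to Isolde's issue.
Adaeze's share ($2,700,000) is divided into 2 shares of $1,350,000: Nell and Idris each take $1,350,000.
Dario's share ($2,700,000) is divided into 4 shares of $675,000: Mateus, Hamish, Dayo, and Hector each take $675,000.
Isolde's share ($2,700,000) passes entirely to Bastian.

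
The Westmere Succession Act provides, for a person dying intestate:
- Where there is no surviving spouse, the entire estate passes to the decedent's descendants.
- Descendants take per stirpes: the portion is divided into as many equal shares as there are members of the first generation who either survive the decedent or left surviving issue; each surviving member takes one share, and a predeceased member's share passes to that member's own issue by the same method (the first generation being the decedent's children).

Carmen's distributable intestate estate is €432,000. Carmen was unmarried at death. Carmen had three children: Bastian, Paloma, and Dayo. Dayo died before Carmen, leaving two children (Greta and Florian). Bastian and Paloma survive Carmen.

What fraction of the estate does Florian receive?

The entire €432,000 passes to the descendants.
That amount (€432,000) is divided into 3 shares of €144,000: Bastian and Paloma each take €144,000; Dayo's €144,000 share passes to Dayo's issue.
Dayo's share (€144,000) is divided into 2 shares of €72,000: Greta and Florian each take €72,000.

Florian receives 1/6 of the estate.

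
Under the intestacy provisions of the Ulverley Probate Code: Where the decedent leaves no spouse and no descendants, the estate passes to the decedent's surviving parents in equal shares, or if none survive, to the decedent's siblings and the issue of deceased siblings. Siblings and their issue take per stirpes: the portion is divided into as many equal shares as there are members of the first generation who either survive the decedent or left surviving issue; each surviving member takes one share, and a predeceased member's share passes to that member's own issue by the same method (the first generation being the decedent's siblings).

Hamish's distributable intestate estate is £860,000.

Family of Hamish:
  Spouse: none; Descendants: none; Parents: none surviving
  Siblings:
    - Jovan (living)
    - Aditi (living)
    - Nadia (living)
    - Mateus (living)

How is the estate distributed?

Jovan: £215,000; Aditi: £215,000; Nadia: £215,000; Mateus: £215,000

The entire £860,000 passes to the siblings and their issue.
That amount (£860,000) is divided into 4 shares of £215,000: Jovan, Aditi, Nadia, and Mateus each take £215,000.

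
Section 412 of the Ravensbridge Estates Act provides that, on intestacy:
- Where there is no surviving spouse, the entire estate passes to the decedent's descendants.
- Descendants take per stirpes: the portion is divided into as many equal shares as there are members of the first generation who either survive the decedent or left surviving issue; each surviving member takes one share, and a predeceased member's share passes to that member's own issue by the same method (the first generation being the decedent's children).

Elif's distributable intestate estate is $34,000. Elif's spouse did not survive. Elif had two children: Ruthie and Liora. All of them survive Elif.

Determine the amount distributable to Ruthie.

Ruthie receives $17,000.

The entire $34,000 passes to the descendants.
That amount ($34,000) is divided into 2 shares of $17,000: Ruthie and Liora each take $17,000.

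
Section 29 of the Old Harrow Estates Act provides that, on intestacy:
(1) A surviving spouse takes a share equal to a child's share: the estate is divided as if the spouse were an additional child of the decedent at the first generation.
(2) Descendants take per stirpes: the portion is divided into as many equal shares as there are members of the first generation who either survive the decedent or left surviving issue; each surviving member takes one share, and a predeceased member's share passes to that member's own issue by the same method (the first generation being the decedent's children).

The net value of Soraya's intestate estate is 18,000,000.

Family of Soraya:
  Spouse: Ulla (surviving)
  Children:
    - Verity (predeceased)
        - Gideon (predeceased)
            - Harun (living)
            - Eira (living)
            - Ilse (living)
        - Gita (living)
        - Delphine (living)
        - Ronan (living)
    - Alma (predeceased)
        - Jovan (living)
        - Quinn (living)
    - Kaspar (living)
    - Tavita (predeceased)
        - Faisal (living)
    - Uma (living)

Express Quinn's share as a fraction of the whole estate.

Quinn receives 1/12 of the estate.

The spouse counts as an additional share at the children's level, so there are 6 primary shares of 3,000,000. Ulla takes one such share (3,000,000).
The children's combined portion (15,000,000) is divided into 5 shares of 3,000,000: Kaspar and Uma each take 3,000,000; Verity's 3,000,000 share passes to Verity's issue; Alma's 3,000,000 share passes to Alma's issue; Tavita's 3,000,000 share passes to Tavita's issue.
Verity's share (3,000,000) is divided into 4 shares of 750,000: Gita, Delphine, and Ronan each take 750,000; Gideon's 750,000 share passes to Gideon's issue.
Gideon's share (750,000) is divided into 3 shares of 250,000: Harun, Eira, and Ilse each take 250,000.
Alma's share (3,000,000) is divided into 2 shares of 1,500,000: Jovan and Quinn each take 1,500,000.
Tavita's share (3,000,000) passes entirely to Faisal.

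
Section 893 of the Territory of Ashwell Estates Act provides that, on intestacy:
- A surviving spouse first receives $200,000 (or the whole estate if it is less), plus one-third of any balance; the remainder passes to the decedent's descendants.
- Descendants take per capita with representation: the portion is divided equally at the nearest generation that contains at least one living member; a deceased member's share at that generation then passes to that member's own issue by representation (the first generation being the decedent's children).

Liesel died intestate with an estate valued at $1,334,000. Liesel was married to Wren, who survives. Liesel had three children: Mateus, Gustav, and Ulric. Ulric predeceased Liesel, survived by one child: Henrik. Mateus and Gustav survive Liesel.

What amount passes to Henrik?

Henrik receives $252,000.

Wren first takes $200,000, leaving a balance of $1,134,000. Wren then takes one-third of the balance ($378,000), for a total of $578,000. The remaining $756,000 passes to the descendants.
The descendants' portion ($756,000) is divided into 3 shares of $252,000: Mateus and Gustav each take $252,000; Ulric's $252,000 share passes to Ulric's issue.
Ulric's share ($252,000) passes entirely to Henrik.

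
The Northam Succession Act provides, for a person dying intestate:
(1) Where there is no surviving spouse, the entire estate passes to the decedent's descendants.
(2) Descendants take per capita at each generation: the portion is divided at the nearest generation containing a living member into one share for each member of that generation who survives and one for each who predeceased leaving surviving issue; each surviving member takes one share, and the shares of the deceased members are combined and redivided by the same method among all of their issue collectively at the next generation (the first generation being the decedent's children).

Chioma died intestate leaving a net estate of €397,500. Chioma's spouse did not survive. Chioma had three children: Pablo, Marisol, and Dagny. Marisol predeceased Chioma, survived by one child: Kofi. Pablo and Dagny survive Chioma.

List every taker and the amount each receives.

The entire €397,500 passes to the descendants.
That amount (€397,500) is divided at the children's generation into 3 shares of €132,500. Pablo and Dagny each take €132,500. The remaining share for the deceased Marisol (€132,500) is carried to the next generation.
That pool (€132,500) passes entirely to Kofi, the sole taker at the grandchildren's generation.

Pablo: €132,500; Kofi: €132,500; Dagny: €132,500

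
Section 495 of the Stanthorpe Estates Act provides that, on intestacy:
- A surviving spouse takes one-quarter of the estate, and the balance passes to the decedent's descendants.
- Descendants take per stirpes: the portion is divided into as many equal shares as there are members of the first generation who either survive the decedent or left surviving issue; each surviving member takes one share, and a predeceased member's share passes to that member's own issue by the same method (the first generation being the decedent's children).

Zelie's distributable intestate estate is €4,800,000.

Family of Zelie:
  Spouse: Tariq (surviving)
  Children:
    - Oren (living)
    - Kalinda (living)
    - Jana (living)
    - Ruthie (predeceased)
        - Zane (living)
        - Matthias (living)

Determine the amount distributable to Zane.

Tariq takes one-quarter of €4,800,000 = €1,200,000. The remaining €3,600,000 passes to the descendants.
The descendants' portion (€3,600,000) is divided into 4 shares of €900,000: Oren, Kalinda, and Jana each take €900,000; Ruthie's €900,000 share passes to Ruthie's issue.
Ruthie's share (€900,000) is divided into 2 shares of €450,000: Zane and Matthias each take €450,000.

Zane receives €450,000.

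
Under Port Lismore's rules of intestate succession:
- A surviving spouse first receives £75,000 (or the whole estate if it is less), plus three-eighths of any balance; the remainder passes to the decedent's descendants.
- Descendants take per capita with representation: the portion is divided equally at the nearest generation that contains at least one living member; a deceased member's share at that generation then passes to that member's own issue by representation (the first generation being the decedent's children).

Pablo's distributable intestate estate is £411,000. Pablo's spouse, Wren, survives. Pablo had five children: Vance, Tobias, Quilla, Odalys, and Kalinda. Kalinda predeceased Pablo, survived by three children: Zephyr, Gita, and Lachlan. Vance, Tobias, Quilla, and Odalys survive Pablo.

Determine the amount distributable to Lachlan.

Lachlan receives £14,000.

Wren first takes £75,000, leaving a balance of £336,000. Wren then takes three-eighths of the balance (£126,000), for a total of £201,000. The remaining £210,000 passes to the descendants.
The descendants' portion (£210,000) is divided into 5 shares of £42,000: Vance, Tobias, Quilla, and Odalys each take £42,000; Kalinda's £42,000 share passes to Kalinda's issue.
Kalinda's share (£42,000) is divided into 3 shares of £14,000: Zephyr, Gita, and Lachlan each take £14,000.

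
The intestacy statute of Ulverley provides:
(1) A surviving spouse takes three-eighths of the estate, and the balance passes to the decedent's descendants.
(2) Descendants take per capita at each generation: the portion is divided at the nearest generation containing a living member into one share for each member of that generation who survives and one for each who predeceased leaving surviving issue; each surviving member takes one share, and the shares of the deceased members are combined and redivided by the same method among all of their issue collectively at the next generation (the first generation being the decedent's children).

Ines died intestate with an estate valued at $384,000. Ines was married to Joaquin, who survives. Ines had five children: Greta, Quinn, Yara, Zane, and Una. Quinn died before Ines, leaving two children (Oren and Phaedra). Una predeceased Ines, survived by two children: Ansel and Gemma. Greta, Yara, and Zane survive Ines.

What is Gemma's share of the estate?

Gemma receives $24,000.

Joaquin takes three-eighths of $384,000 = $144,000. The remaining $240,000 passes to the descendants.
The descendants' portion ($240,000) is divided at the children's generation into 5 shares of $48,000. Greta, Yara, and Zane each take $48,000. The 2 shares of the deceased (Quinn and Una) are combined into a pool of $96,000.
That pool ($96,000) is divided at the grandchildren's generation equally among Oren, Phaedra, Ansel, and Gemma: $24,000 each.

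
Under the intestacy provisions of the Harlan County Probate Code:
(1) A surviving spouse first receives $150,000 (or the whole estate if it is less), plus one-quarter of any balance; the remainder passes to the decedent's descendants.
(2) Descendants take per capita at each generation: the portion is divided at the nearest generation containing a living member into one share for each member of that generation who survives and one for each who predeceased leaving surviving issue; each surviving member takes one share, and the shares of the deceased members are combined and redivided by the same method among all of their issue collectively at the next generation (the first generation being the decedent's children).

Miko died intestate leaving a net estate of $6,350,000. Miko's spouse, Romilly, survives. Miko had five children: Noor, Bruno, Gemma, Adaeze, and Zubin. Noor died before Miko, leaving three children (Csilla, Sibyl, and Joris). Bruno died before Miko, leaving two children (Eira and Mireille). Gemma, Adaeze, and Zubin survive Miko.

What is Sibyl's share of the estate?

Sibyl receives $372,000.

Romilly first takes $150,000, leaving a balance of $6,200,000. Romilly then takes one-quarter of the balance ($1,550,000), for a total of $1,700,000. The remaining $4,650,000 passes to the descendants.
The descendants' portion ($4,650,000) is divided at the children's generation into 5 shares of $930,000. Gemma, Adaeze, and Zubin each take $930,000. The 2 shares of the deceased (Noor and Bruno) are combined into a pool of $1,860,000.
That pool ($1,860,000) is divided at the grandchildren's generation equally among Csilla, Sibyl, Joris, Eira, and Mireille: $372,000 each.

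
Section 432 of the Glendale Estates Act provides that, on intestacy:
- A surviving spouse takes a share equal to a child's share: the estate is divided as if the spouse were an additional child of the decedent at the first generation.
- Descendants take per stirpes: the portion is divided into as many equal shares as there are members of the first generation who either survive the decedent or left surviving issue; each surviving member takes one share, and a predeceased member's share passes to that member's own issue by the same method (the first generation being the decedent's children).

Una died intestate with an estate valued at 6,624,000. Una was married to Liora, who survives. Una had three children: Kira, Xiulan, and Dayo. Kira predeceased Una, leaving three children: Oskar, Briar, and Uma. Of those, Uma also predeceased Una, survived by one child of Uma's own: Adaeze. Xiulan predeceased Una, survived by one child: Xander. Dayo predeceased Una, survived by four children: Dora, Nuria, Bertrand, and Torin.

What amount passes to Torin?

The spouse counts as an additional share at the children's level, so there are 4 primary shares of 1,656,000. Liora takes one such share (1,656,000).
The children's combined portion (4,968,000) is divided into 3 shares of 1,656,000: Kira's 1,656,000 share passes to Kira's issue; Xiulan's 1,656,000 share passes to Xiulan's issue; Dayo's 1,656,000 share passes to Dayo's issue.
Kira's share (1,656,000) is divided into 3 shares of 552,000: Oskar and Briar each take 552,000; Uma's 552,000 share passes to Uma's issue.
Uma's share (552,000) passes entirely to Adaeze.
Xiulan's share (1,656,000) passes entirely to Xander.
Dayo's share (1,656,000) is divided into 4 shares of 414,000: Dora, Nuria, Bertrand, and Torin each take 414,000.

Torin receives 414,000.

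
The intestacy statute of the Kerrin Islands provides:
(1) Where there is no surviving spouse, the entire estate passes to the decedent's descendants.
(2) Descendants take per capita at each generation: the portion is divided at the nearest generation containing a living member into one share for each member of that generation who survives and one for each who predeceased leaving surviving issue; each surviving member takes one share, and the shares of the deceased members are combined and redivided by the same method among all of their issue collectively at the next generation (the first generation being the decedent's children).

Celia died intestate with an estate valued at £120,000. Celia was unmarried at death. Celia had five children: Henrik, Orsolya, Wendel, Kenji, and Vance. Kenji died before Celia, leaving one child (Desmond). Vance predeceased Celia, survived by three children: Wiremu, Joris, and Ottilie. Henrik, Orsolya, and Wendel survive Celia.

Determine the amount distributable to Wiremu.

The entire £120,000 passes to the descendants.
That amount (£120,000) is divided at the children's generation into 5 shares of £24,000. Henrik, Orsolya, and Wendel each take £24,000. The 2 shares of the deceased (Kenji and Vance) are combined into a pool of £48,000.
That pool (£48,000) is divided at the grandchildren's generation equally among Desmond, Wiremu, Joris, and Ottilie: £12,000 each.

Wiremu receives £12,000.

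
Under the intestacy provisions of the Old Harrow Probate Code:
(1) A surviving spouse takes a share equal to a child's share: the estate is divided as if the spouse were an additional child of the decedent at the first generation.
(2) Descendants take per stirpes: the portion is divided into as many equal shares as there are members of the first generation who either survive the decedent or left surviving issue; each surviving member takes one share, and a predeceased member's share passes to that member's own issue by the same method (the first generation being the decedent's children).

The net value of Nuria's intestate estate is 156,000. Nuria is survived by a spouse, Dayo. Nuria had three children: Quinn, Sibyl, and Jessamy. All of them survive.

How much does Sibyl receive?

The spouse counts as an additional share at the children's level, so there are 4 primary shares of 39,000. Dayo takes one such share (39,000).
The children's combined portion (117,000) is divided into 3 shares of 39,000: Quinn, Sibyl, and Jessamy each take 39,000.

Sibyl receives 39,000.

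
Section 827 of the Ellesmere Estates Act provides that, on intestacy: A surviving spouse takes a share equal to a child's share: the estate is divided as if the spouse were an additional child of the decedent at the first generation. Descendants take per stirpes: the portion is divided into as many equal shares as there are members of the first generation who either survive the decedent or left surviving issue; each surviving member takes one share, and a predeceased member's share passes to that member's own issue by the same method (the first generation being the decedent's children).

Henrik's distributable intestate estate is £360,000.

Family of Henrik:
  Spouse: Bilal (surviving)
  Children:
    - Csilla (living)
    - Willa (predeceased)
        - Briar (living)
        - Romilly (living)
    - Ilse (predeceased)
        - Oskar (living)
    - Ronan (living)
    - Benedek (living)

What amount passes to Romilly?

The spouse counts as an additional share at the children's level, so there are 6 primary shares of £60,000. Bilal takes one such share (£60,000).
The children's combined portion (£300,000) is divided into 5 shares of £60,000: Csilla, Ronan, and Benedek each take £60,000; Willa's £60,000 share passes to Willa's issue; Ilse's £60,000 share passes to Ilse's issue.
Willa's share (£60,000) is divided into 2 shares of £30,000: Briar and Romilly each take £30,000.
Ilse's share (£60,000) passes entirely to Oskar.

Romilly receives £30,000.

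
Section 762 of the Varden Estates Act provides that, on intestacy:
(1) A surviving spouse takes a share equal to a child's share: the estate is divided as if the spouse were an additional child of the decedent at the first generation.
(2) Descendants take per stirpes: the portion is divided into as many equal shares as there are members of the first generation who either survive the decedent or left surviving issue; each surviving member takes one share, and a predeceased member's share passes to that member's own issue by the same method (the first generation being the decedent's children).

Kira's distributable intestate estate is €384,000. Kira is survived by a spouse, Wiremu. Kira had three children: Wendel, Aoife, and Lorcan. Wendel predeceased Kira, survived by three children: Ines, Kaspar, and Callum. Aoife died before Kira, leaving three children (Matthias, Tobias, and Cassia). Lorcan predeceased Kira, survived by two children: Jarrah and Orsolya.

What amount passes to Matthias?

The spouse counts as an additional share at the children's level, so there are 4 primary shares of €96,000. Wiremu takes one such share (€96,000).
The children's combined portion (€288,000) is divided into 3 shares of €96,000: Wendel's €96,000 share passes to Wendel's issue; Aoife's €96,000 share passes to Aoife's issue; Lorcan's €96,000 share passes to Lorcan's issue.
Wendel's share (€96,000) is divided into 3 shares of €32,000: Ines, Kaspar, and Callum each take €32,000.
Aoife's share (€96,000) is divided into 3 shares of €32,000: Matthias, Tobias, and Cassia each take €32,000.
Lorcan's share (€96,000) is divided into 2 shares of €48,000: Jarrah and Orsolya each take €48,000.

Matthias receives €32,000.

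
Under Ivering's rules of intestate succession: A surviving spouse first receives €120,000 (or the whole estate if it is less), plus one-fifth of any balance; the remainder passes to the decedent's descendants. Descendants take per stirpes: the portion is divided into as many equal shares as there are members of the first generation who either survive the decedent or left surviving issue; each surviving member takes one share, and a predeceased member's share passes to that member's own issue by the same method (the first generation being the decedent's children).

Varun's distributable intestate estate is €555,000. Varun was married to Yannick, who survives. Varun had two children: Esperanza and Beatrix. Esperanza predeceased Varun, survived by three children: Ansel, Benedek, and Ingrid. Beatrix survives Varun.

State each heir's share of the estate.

Yannick first takes €120,000, leaving a balance of €435,000. Yannick then takes one-fifth of the balance (€87,000), for a total of €207,000. The remaining €348,000 passes to the descendants.
The descendants' portion (€348,000) is divided into 2 shares of €174,000: Beatrix takes €174,000; Esperanza's €174,000 share passes to Esperanza's issue.
Esperanza's share (€174,000) is divided into 3 shares of €58,000: Ansel, Benedek, and Ingrid each take €58,000.

Yannick: €207,000; Ansel: €58,000; Benedek: €58,000; Ingrid: €58,000; Beatrix: €174,000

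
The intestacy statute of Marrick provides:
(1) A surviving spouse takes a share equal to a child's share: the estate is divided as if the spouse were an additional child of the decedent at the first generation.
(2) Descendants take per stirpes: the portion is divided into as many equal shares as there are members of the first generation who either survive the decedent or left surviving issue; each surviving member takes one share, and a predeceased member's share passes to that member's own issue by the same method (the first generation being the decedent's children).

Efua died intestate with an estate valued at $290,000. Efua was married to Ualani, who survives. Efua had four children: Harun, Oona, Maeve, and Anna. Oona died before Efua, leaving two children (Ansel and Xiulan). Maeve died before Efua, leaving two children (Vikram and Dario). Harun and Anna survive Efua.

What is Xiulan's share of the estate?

Xiulan receives $29,000.

The spouse counts as an additional share at the children's level, so there are 5 primary shares of $58,000. Ualani takes one such share ($58,000).
The children's combined portion ($232,000) is divided into 4 shares of $58,000: Harun and Anna each take $58,000; Oona's $58,000 share passes to Oona's issue; Maeve's $58,000 share passes to Maeve's issue.
Oona's share ($58,000) is divided into 2 shares of $29,000: Ansel and Xiulan each take $29,000.
Maeve's share ($58,000) is divided into 2 shares of $29,000: Vikram and Dario each take $29,000.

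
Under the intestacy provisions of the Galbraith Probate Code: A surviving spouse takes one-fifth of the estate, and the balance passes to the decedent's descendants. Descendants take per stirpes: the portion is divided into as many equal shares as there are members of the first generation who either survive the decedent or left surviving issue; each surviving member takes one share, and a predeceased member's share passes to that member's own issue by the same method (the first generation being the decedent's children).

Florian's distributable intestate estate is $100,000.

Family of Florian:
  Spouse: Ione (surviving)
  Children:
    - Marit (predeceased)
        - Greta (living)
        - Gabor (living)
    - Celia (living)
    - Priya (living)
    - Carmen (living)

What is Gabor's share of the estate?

Ione takes one-fifth of $100,000 = $20,000. The remaining $80,000 passes to the descendants.
The descendants' portion ($80,000) is divided into 4 shares of $20,000: Celia, Priya, and Carmen each take $20,000; Marit's $20,000 share passes to Marit's issue.
Marit's share ($20,000) is divided into 2 shares of $10,000: Greta and Gabor each take $10,000.

Gabor receives $10,000.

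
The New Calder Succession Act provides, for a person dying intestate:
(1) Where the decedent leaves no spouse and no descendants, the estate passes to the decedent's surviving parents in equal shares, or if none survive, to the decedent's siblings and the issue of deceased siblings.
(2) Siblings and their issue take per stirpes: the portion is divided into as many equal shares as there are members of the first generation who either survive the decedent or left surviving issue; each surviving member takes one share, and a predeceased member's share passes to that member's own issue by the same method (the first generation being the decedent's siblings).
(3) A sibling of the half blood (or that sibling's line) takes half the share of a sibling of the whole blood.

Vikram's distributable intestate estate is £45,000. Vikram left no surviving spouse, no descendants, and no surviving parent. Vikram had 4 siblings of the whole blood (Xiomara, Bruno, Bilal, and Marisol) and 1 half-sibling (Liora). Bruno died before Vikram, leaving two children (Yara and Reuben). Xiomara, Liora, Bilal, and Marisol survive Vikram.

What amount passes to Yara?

Yara receives £5,000.

The entire £45,000 passes to the siblings and their issue.
Counting each half-blood sibling's line as half a unit, there are 9/2 units in £45,000, so one unit is £10,000. Whole-blood lines (Xiomara, Bruno, Bilal, and Marisol) take £10,000 each; half-blood lines (Liora) take £5,000 each.
Bruno's share (£10,000) is divided into 2 shares of £5,000: Yara and Reuben each take £5,000.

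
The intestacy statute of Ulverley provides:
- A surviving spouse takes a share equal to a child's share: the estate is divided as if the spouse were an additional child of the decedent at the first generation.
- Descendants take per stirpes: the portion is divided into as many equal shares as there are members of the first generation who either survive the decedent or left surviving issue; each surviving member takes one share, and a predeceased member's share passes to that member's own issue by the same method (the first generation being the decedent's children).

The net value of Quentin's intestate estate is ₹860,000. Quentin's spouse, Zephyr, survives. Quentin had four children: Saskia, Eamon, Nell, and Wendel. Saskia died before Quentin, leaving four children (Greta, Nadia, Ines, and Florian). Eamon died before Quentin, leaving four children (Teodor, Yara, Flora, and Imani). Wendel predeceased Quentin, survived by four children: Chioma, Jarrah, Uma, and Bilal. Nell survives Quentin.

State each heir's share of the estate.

Zephyr: ₹172,000; Greta: ₹43,000; Nadia: ₹43,000; Ines: ₹43,000; Florian: ₹43,000; Teodor: ₹43,000; Yara: ₹43,000; Flora: ₹43,000; Imani: ₹43,000; Nell: ₹172,000; Chioma: ₹43,000; Jarrah: ₹43,000; Uma: ₹43,000; Bilal: ₹43,000

The spouse counts as an additional share at the children's level, so there are 5 primary shares of ₹172,000. Zephyr takes one such share (₹172,000).
The children's combined portion (₹688,000) is divided into 4 shares of ₹172,000: Nell takes ₹172,000; Saskia's ₹172,000 share passes to Saskia's issue; Eamon's ₹172,000 share passes to Eamon's issue; Wendel's ₹172,000 share passes to Wendel's issue.
Saskia's share (₹172,000) is divided into 4 shares of ₹43,000: Greta, Nadia, Ines, and Florian each take ₹43,000.
Eamon's share (₹172,000) is divided into 4 shares of ₹43,000: Teodor, Yara, Flora, and Imani each take ₹43,000.
Wendel's share (₹172,000) is divided into 4 shares of ₹43,000: Chioma, Jarrah, Uma, and Bilal each take ₹43,000.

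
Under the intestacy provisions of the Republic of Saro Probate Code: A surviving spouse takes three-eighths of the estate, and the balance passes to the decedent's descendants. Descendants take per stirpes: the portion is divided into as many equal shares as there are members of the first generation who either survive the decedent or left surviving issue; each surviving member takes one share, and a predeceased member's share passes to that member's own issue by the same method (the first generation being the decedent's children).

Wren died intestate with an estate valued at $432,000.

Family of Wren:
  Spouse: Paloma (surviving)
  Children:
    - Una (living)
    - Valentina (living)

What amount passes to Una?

Paloma takes three-eighths of $432,000 = $162,000. The remaining $270,000 passes to the descendants.
The descendants' portion ($270,000) is divided into 2 shares of $135,000: Una and Valentina each take $135,000.

Una receives $135,000.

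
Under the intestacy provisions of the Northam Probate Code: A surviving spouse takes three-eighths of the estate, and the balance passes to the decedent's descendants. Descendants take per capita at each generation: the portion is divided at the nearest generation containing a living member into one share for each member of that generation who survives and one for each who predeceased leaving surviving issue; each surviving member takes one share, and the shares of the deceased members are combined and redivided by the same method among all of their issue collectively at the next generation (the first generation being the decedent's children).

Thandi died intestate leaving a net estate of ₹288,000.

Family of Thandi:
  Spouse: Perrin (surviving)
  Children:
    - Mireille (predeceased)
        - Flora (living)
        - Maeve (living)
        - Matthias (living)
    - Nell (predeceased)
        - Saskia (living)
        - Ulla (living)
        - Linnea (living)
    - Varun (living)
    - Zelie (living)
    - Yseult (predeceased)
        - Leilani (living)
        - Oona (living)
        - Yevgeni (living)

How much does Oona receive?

Perrin takes three-eighths of ₹288,000 = ₹108,000. The remaining ₹180,000 passes to the descendants.
The descendants' portion (₹180,000) is divided at the children's generation into 5 shares of ₹36,000. Varun and Zelie each take ₹36,000. The 3 shares of the deceased (Mireille, Nell, and Yseult) are combined into a pool of ₹108,000.
That pool (₹108,000) is divided at the grandchildren's generation equally among Flora, Maeve, Matthias, Saskia, Ulla, Linnea, Leilani, Oona, and Yevgeni: ₹12,000 each.

Oona receives ₹12,000.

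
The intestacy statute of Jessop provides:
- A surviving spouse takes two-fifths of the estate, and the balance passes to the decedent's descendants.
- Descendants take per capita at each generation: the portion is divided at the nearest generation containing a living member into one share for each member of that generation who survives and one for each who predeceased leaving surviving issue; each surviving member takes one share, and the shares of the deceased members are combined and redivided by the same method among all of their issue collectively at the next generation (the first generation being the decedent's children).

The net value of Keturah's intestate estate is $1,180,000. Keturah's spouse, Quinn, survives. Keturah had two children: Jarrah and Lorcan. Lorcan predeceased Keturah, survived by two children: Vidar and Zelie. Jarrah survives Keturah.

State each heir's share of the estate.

Quinn takes two-fifths of $1,180,000 = $472,000. The remaining $708,000 passes to the descendants.
The descendants' portion ($708,000) is divided at the children's generation into 2 shares of $354,000. Jarrah takes $354,000. The remaining share for the deceased Lorcan ($354,000) is carried to the next generation.
That pool ($354,000) is divided at the grandchildren's generation equally among Vidar and Zelie: $177,000 each.

Quinn: $472,000; Jarrah: $354,000; Vidar: $177,000; Zelie: $177,000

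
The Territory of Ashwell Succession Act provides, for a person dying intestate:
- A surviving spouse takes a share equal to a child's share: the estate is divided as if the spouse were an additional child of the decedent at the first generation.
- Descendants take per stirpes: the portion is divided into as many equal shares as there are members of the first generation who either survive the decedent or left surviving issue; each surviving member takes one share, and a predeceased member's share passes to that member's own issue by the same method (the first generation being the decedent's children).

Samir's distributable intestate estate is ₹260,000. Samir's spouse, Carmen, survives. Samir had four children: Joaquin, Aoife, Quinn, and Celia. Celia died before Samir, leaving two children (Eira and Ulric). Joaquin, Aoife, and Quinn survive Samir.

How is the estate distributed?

Carmen: ₹52,000; Joaquin: ₹52,000; Aoife: ₹52,000; Quinn: ₹52,000; Eira: ₹26,000; Ulric: ₹26,000

The spouse counts as an additional share at the children's level, so there are 5 primary shares of ₹52,000. Carmen takes one such share (₹52,000).
The children's combined portion (₹208,000) is divided into 4 shares of ₹52,000: Joaquin, Aoife, and Quinn each take ₹52,000; Celia's ₹52,000 share passes to Celia's issue.
Celia's share (₹52,000) is divided into 2 shares of ₹26,000: Eira and Ulric each take ₹26,000.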